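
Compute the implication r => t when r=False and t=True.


Implication is false only when antecedent is true and consequent is false.
Substitute: r=False, t=True.
False => True evaluates to True.

True


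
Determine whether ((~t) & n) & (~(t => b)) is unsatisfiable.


Truth table over {b, n, t}:
b | n | t | φ
-------------
False | False | False | False
True | False | False | False
False | True | False | False
True | True | False | False
False | False | True | False
True | False | True | False
False | True | True | False
True | True | True | False
Every row is false.

Yes, it is a contradiction.


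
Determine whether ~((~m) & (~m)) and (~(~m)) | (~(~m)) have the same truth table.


Compare truth tables:
m | φ | ψ
---------
False | False | False
True | True | True
The columns φ and ψ agree on every row.

Yes, they are logically equivalent.


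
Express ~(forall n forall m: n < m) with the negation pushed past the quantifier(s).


Negation flips each quantifier (∀↔∃) and negates the inner predicate.
¬(forall n forall m: φ) = exists n exists m: ¬φ.

exists n exists m: ~(n < m)


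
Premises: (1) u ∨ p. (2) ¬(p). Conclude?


Disjunctive syllogism: from (P ∨ Q) and ¬P, infer Q.
One disjunct, 'p', is ruled out; the other must hold.

u


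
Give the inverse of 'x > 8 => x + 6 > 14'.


The inverse of (P → Q) is (¬P → ¬Q). It is equivalent to the converse, not to the original.
Here P = 'x > 8' and Q = 'x + 6 > 14'.

If not (x > 8), then not (x + 6 > 14).


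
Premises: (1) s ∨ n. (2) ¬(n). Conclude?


Disjunctive syllogism: from (P ∨ Q) and ¬P, infer Q.
One disjunct, 'n', is ruled out; the other must hold.

s


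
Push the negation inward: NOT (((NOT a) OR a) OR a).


De Morgan: the negation of a disjunction is the conjunction of the negations.
Distribute NOT across OR, flipping it to AND, and negate each literal.

(a AND (NOT a)) AND (NOT a)


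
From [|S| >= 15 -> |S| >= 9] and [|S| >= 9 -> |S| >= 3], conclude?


Hypothetical syllogism: from (P → Q) and (Q → R), infer (P → R).
Chain the two implications through the shared middle term '|S| >= 9'.

|S| >= 15 -> |S| >= 3


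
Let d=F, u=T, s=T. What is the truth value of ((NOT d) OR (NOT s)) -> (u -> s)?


Substitute d=F, u=T, s=T:
NOT d = T
NOT s = F
(NOT d) OR (NOT s) = T OR F = T
u -> s = T -> T = T
((NOT d) OR (NOT s)) -> (u -> s) = T -> T = T

T


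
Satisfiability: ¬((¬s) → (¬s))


Check all 2 assignments over {s}:
s | φ
-----
F | F
T | F
No assignment makes the formula true.

Unsatisfiable.


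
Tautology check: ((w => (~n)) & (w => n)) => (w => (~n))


Build the truth table over {n, w}:
n | w | φ
---------
False | False | True
True | False | True
False | True | True
True | True | True
Every row evaluates to true.

Yes, it is a tautology.


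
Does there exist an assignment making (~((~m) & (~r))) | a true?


Search for a satisfying assignment over {a, m, r}.
Try a=True, m=False, r=False: the formula evaluates to True.
A satisfying assignment exists.

Satisfiable.


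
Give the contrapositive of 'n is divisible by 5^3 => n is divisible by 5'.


The contrapositive of (P → Q) is (¬Q → ¬P); it is logically equivalent to the original.
Here P = 'n is divisible by 5^3' and Q = 'n is divisible by 5'.

If not (n is divisible by 5), then not (n is divisible by 5^3).


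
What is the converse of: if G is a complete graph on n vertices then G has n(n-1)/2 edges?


The converse of (P → Q) is (Q → P). It is not in general equivalent to the original.
Here P = 'G is a complete graph on n vertices' and Q = 'G has n(n-1)/2 edges'.

If G has n(n-1)/2 edges, then G is a complete graph on n vertices.


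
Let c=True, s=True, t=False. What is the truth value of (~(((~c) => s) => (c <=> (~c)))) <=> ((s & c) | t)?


Substitute c=True, s=True, t=False:
~c = False
(~c) => s = False => True = True
~c = False
c <=> (~c) = True <=> False = False
((~c) => s) => (c <=> (~c)) = True => False = False
~(((~c) => s) => (c <=> (~c))) = True
s & c = True & True = True
(s & c) | t = True | False = True
(~(((~c) => s) => (c <=> (~c)))) <=> ((s & c) | t) = True <=> True = True

True


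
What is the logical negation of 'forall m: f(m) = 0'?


¬(forall x: φ) = exists x: ¬φ, and ¬(exists x: φ) = forall x: ¬φ.
Apply to the universal statement.

exists m: ~(f(m) = 0)


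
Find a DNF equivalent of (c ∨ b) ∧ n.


Step 1: Distribute ∧ over ∨: (c ∨ b) ∧ n = (c ∧ n) ∨ (b ∧ n).

(c ∧ n) ∨ (b ∧ n)


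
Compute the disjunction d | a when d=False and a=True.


Disjunction is false only when both operands are false.
Substitute: d=False, a=True.
False | True evaluates to True.

True


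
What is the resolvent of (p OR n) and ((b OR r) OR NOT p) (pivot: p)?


The clauses contain complementary literals p and NOTp.
Resolution eliminates this pair and disjoins the remaining literals (merging duplicates).

((n OR r) OR b)


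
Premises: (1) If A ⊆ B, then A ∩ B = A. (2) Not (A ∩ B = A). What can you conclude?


Modus tollens: from (P → Q) and ¬Q, infer ¬P.
Q = 'A ∩ B = A' is denied; since P → Q, P must also fail.

Not (A ⊆ B).


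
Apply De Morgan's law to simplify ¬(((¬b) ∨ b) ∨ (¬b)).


De Morgan: the negation of a disjunction is the conjunction of the negations.
Distribute ¬ across ∨, flipping it to ∧, and negate each literal.

(b ∧ (¬b)) ∧ b


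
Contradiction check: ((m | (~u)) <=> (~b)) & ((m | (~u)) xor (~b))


Truth table over {b, m, u}:
b | m | u | φ
-------------
False | False | False | False
True | False | False | False
False | True | False | False
True | True | False | False
False | False | True | False
True | False | True | False
False | True | True | False
True | True | True | False
Every row is false.

Yes, it is a contradiction.


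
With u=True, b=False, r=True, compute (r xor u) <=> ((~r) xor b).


Substitute u=True, b=False, r=True:
r xor u = True xor True = False
~r = False
(~r) xor b = False xor False = False
(r xor u) <=> ((~r) xor b) = False <=> False = True

True


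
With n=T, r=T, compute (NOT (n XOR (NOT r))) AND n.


Substitute n=T, r=T:
NOT r = F
n XOR (NOT r) = T XOR F = T
NOT (n XOR (NOT r)) = F
(NOT (n XOR (NOT r))) AND n = F AND T = F

F


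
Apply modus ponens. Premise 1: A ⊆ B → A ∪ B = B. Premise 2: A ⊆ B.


Modus ponens: from (P → Q) and P, infer Q.
P = 'A ⊆ B' is asserted, and P → Q holds, so Q follows.

A ∪ B = B.


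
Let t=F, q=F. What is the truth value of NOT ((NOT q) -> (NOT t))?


Substitute t=F, q=F:
NOT q = T
NOT t = T
(NOT q) -> (NOT t) = T -> T = T
NOT ((NOT q) -> (NOT t)) = F

F


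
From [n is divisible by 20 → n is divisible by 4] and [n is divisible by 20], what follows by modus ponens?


Modus ponens: from (P → Q) and P, infer Q.
P = 'n is divisible by 20' is asserted, and P → Q holds, so Q follows.

n is divisible by 4.


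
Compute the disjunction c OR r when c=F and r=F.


Disjunction is false only when both operands are false.
Substitute: c=F, r=F.
F OR F evaluates to F.

F


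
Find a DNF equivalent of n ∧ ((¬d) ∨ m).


Step 1: Distribute ∧ over ∨: n ∧ ((¬d) ∨ m) = (n ∧ (¬d)) ∨ (n ∧ m).

(n ∧ (¬d)) ∨ (n ∧ m)


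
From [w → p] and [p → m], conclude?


Hypothetical syllogism: from (P → Q) and (Q → R), infer (P → R).
Chain the two implications through the shared middle term 'p'.

w → m


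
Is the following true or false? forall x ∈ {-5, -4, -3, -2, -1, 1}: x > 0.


Evaluate the predicate on each element: -5:False, -4:False, -3:False, -2:False, -1:False, 1:True.
Counterexample x = -5 fails the predicate.

False


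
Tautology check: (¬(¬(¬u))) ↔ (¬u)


Build the truth table over {u}:
u | φ
-----
F | T
T | T
Every row evaluates to true.

Yes, it is a tautology.


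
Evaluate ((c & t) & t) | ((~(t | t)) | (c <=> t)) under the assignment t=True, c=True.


Substitute t=True, c=True:
c & t = True & True = True
(c & t) & t = True & True = True
t | t = True | True = True
~(t | t) = False
c <=> t = True <=> True = True
(~(t | t)) | (c <=> t) = False | True = True
((c & t) & t) | ((~(t | t)) | (c <=> t)) = True | True = True

True


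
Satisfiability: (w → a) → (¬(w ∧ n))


Search for a satisfying assignment over {a, n, w}.
Try a=F, n=F, w=F: the formula evaluates to T.
A satisfying assignment exists.

Satisfiable.


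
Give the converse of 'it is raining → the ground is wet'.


The converse of (P → Q) is (Q → P). It is not in general equivalent to the original.
Here P = 'it is raining' and Q = 'the ground is wet'.

If the ground is wet, then it is raining.


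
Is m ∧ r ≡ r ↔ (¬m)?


Compare truth tables:
m | r | φ | ψ
-------------
F | F | F | F
T | F | F | T
F | T | F | T
T | T | T | F
They differ at row 2 (m=T, r=F): φ=F but ψ=T.

No, they are not logically equivalent.


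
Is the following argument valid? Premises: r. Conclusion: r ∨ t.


This matches the form of disjunction introduction: the conclusion follows in every model of the premises.

Valid.


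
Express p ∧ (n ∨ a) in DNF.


Step 1: Distribute ∧ over ∨: p ∧ (n ∨ a) = (p ∧ n) ∨ (p ∧ a).

(p ∧ n) ∨ (p ∧ a)


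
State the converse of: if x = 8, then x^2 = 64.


The converse of (P → Q) is (Q → P). It is not in general equivalent to the original.
Here P = 'x = 8' and Q = 'x^2 = 64'.

If x^2 = 64, then x = 8.


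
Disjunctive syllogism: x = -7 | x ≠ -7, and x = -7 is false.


Disjunctive syllogism: from (P ∨ Q) and ¬P, infer Q.
One disjunct, 'x = -7', is ruled out; the other must hold.

x ≠ -7


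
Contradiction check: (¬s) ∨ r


Truth table over {r, s}:
r | s | φ
---------
F | F | T
T | F | T
F | T | F
T | T | T
Satisfying assignment at row 1: r=F, s=F gives T.

No, it is not a contradiction.


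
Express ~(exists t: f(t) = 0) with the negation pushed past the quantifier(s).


¬(forall x: φ) = exists x: ¬φ, and ¬(exists x: φ) = forall x: ¬φ.
Apply to the existential statement.

forall t: ~(f(t) = 0)


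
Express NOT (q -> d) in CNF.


Step 1: Rewrite q → d as ¬q ∨ d.
Step 2: Negate: ¬(¬q ∨ d) = q ∧ ¬d (De Morgan + double negation).

q AND (NOT d)


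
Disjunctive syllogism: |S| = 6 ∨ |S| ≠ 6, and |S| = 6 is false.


Disjunctive syllogism: from (P ∨ Q) and ¬P, infer Q.
One disjunct, '|S| = 6', is ruled out; the other must hold.

|S| ≠ 6


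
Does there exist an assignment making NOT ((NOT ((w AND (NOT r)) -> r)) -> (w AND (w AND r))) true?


Search for a satisfying assignment over {r, w}.
Try r=F, w=T: the formula evaluates to T.
A satisfying assignment exists.

Satisfiable.


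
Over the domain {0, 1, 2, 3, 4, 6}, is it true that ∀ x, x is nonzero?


Evaluate the predicate on each element: 0:F, 1:T, 2:T, 3:T, 4:T, 6:T.
Counterexample x = 0 fails the predicate.

F


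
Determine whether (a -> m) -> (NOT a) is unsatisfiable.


Truth table over {a, m}:
a | m | φ
---------
F | F | T
T | F | T
F | T | T
T | T | F
Satisfying assignment at row 1: a=F, m=F gives T.

No, it is not a contradiction.


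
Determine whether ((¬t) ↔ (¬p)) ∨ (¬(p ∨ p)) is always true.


Build the truth table over {p, t}:
p | t | φ
---------
F | F | T
T | F | F
F | T | T
T | T | T
Counterexample at row 2: with p=T, t=F, the formula is F.

No, it is not a tautology.


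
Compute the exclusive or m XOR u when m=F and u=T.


Exclusive or is true when exactly one operand is true.
Substitute: m=F, u=T.
F XOR T evaluates to T.

T


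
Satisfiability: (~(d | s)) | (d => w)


Search for a satisfying assignment over {d, s, w}.
Try d=False, s=False, w=False: the formula evaluates to True.
A satisfying assignment exists.

Satisfiable.


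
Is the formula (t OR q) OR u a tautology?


Build the truth table over {q, t, u}:
q | t | u | φ
-------------
F | F | F | F
T | F | F | T
F | T | F | T
T | T | F | T
F | F | T | T
T | F | T | T
F | T | T | T
T | T | T | T
Counterexample at row 1: with q=F, t=F, u=F, the formula is F.

No, it is not a tautology.


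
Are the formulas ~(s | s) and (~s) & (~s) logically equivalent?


Compare truth tables:
s | φ | ψ
---------
False | True | True
True | False | False
The columns φ and ψ agree on every row.

Yes, they are logically equivalent.


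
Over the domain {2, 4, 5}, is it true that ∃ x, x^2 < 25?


Evaluate the predicate on each element: 2:T, 4:T, 5:F.
Witness x = 2 satisfies the predicate.

T


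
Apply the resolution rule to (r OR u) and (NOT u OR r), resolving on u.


The clauses contain complementary literals u and NOTu.
Resolution eliminates this pair and disjoins the remaining literals (merging duplicates).

r


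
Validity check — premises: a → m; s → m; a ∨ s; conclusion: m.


This matches the form of proof by cases: the conclusion follows in every model of the premises.

Valid.


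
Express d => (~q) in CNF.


Step 1: Rewrite d → (¬q) as ¬d ∨ (¬q).

(~d) | (~q)


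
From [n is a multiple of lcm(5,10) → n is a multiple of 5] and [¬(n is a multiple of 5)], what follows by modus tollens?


Modus tollens: from (P → Q) and ¬Q, infer ¬P.
Q = 'n is a multiple of 5' is denied; since P → Q, P must also fail.

Not (n is a multiple of lcm(5,10)).


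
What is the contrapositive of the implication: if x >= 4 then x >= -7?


The contrapositive of (P → Q) is (¬Q → ¬P); it is logically equivalent to the original.
Here P = 'x >= 4' and Q = 'x >= -7'.

If not (x >= -7), then not (x >= 4).


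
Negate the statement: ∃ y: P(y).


¬(∀ x: φ) = ∃ x: ¬φ, and ¬(∃ x: φ) = ∀ x: ¬φ.
Apply to the existential statement.

∀ y: ¬(P(y))


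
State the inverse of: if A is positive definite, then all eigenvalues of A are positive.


The inverse of (P → Q) is (¬P → ¬Q). It is equivalent to the converse, not to the original.
Here P = 'A is positive definite' and Q = 'all eigenvalues of A are positive'.

If not (A is positive definite), then not (all eigenvalues of A are positive).


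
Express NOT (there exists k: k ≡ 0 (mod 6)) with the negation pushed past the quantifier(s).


¬(for all x: φ) = there exists x: ¬φ, and ¬(there exists x: φ) = for all x: ¬φ.
Apply to the existential statement.

for all k: NOT(k ≡ 0 (mod 6))


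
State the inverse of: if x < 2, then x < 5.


The inverse of (P → Q) is (¬P → ¬Q). It is equivalent to the converse, not to the original.
Here P = 'x < 2' and Q = 'x < 5'.

If not (x < 2), then not (x < 5).


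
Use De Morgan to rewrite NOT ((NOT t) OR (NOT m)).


De Morgan: the negation of a disjunction is the conjunction of the negations.
Distribute NOT across OR, flipping it to AND, and negate each literal.

t AND m


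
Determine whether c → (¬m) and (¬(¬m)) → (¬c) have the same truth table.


Compare truth tables:
c | m | φ | ψ
-------------
F | F | T | T
T | F | T | T
F | T | T | T
T | T | F | F
The columns φ and ψ agree on every row.

Yes, they are logically equivalent.


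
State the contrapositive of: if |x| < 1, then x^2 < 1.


The contrapositive of (P → Q) is (¬Q → ¬P); it is logically equivalent to the original.
Here P = '|x| < 1' and Q = 'x^2 < 1'.

If not (x^2 < 1), then not (|x| < 1).


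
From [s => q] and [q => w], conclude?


Hypothetical syllogism: from (P → Q) and (Q → R), infer (P → R).
Chain the two implications through the shared middle term 'q'.

s => w


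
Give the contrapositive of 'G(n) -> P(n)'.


The contrapositive of (P → Q) is (¬Q → ¬P); it is logically equivalent to the original.
Here P = 'G(n)' and Q = 'P(n)'.

If not (P(n)), then not (G(n)).


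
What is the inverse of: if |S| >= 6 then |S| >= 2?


The inverse of (P → Q) is (¬P → ¬Q). It is equivalent to the converse, not to the original.
Here P = '|S| >= 6' and Q = '|S| >= 2'.

If not (|S| >= 6), then not (|S| >= 2).


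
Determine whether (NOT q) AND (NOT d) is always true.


Build the truth table over {d, q}:
d | q | φ
---------
F | F | T
T | F | F
F | T | F
T | T | F
Counterexample at row 2: with d=T, q=F, the formula is F.

No, it is not a tautology.


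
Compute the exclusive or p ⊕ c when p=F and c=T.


Exclusive or is true when exactly one operand is true.
Substitute: p=F, c=T.
F ⊕ T evaluates to T.

T


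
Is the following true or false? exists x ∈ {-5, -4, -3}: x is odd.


Evaluate the predicate on each element: -5:True, -4:False, -3:True.
Witness x = -5 satisfies the predicate.

True


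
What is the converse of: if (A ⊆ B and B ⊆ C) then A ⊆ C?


The converse of (P → Q) is (Q → P). It is not in general equivalent to the original.
Here P = '(A ⊆ B and B ⊆ C)' and Q = 'A ⊆ C'.

If A ⊆ C, then (A ⊆ B and B ⊆ C).


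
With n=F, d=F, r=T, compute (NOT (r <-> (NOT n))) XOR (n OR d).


Substitute n=F, d=F, r=T:
NOT n = T
r <-> (NOT n) = T <-> T = T
NOT (r <-> (NOT n)) = F
n OR d = F OR F = F
(NOT (r <-> (NOT n))) XOR (n OR d) = F XOR F = F

F


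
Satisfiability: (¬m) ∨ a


Search for a satisfying assignment over {a, m}.
Try a=F, m=F: the formula evaluates to T.
A satisfying assignment exists.

Satisfiable.


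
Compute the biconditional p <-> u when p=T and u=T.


Biconditional is true when both operands have the same truth value.
Substitute: p=T, u=T.
T <-> T evaluates to T.

T


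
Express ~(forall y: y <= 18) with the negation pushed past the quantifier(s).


¬(forall x: φ) = exists x: ¬φ, and ¬(exists x: φ) = forall x: ¬φ.
Apply to the universal statement.

exists y: ~(y <= 18)


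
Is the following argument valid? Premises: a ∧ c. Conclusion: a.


This matches the form of conjunction elimination: the conclusion follows in every model of the premises.

Valid.


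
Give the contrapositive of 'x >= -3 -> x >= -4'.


The contrapositive of (P → Q) is (¬Q → ¬P); it is logically equivalent to the original.
Here P = 'x >= -3' and Q = 'x >= -4'.

If not (x >= -4), then not (x >= -3).


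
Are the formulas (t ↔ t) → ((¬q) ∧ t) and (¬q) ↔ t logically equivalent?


Compare truth tables:
q | t | φ | ψ
-------------
F | F | F | F
T | F | F | T
F | T | T | T
T | T | F | F
They differ at row 2 (q=T, t=F): φ=F but ψ=T.

No, they are not logically equivalent.


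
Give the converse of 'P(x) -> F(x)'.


The converse of (P → Q) is (Q → P). It is not in general equivalent to the original.
Here P = 'P(x)' and Q = 'F(x)'.

If F(x), then P(x).


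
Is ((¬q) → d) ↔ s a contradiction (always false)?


Truth table over {d, q, s}:
d | q | s | φ
-------------
F | F | F | T
T | F | F | F
F | T | F | F
T | T | F | F
F | F | T | F
T | F | T | T
F | T | T | T
T | T | T | T
Satisfying assignment at row 1: d=F, q=F, s=F gives T.

No, it is not a contradiction.


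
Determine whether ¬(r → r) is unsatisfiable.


Truth table over {r}:
r | φ
-----
F | F
T | F
Every row is false.

Yes, it is a contradiction.


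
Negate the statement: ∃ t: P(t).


¬(∀ x: φ) = ∃ x: ¬φ, and ¬(∃ x: φ) = ∀ x: ¬φ.
Apply to the existential statement.

∀ t: ¬(P(t))


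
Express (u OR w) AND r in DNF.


Step 1: Distribute ∧ over ∨: (u ∨ w) ∧ r = (u ∧ r) ∨ (w ∧ r).

(u AND r) OR (w AND r)


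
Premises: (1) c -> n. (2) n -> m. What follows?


Hypothetical syllogism: from (P → Q) and (Q → R), infer (P → R).
Chain the two implications through the shared middle term 'n'.

c -> m


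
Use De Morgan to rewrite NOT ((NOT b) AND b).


De Morgan: the negation of a conjunction is the disjunction of the negations.
Distribute NOT across AND, flipping it to OR, and negate each literal.

b OR (NOT b)


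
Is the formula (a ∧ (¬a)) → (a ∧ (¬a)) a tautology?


Build the truth table over {a}:
a | φ
-----
F | T
T | T
Every row evaluates to true.

Yes, it is a tautology.


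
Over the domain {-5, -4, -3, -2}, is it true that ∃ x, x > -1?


Evaluate the predicate on each element: -5:F, -4:F, -3:F, -2:F.
No element satisfies the predicate.

F


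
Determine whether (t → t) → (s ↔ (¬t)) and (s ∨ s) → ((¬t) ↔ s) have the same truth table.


Compare truth tables:
s | t | φ | ψ
-------------
F | F | F | T
T | F | T | T
F | T | T | T
T | T | F | F
They differ at row 1 (s=F, t=F): φ=F but ψ=T.

No, they are not logically equivalent.


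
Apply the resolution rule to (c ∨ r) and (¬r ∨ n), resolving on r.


The clauses contain complementary literals r and ¬r.
Resolution eliminates this pair and disjoins the remaining literals (merging duplicates).

(c ∨ n)


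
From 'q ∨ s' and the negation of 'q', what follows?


Disjunctive syllogism: from (P ∨ Q) and ¬P, infer Q.
One disjunct, 'q', is ruled out; the other must hold.

s


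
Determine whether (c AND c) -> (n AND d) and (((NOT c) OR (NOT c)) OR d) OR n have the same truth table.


Compare truth tables:
c | d | n | φ | ψ
-----------------
F | F | F | T | T
T | F | F | F | F
F | T | F | T | T
T | T | F | F | T
F | F | T | T | T
T | F | T | F | T
F | T | T | T | T
T | T | T | T | T
They differ at row 4 (c=T, d=T, n=F): φ=F but ψ=T.

No, they are not logically equivalent.


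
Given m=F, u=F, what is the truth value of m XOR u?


Exclusive or is true when exactly one operand is true.
Substitute: m=F, u=F.
F XOR F evaluates to F.

F


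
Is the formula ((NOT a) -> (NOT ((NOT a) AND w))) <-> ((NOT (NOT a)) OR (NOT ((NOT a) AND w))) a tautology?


Build the truth table over {a, w}:
a | w | φ
---------
F | F | T
T | F | T
F | T | T
T | T | T
Every row evaluates to true.

Yes, it is a tautology.


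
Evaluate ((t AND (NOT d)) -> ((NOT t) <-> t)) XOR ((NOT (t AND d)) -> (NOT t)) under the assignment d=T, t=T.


Substitute d=T, t=T:
NOT d = F
t AND (NOT d) = T AND F = F
NOT t = F
(NOT t) <-> t = F <-> T = F
(t AND (NOT d)) -> ((NOT t) <-> t) = F -> F = T
t AND d = T AND T = T
NOT (t AND d) = F
NOT t = F
(NOT (t AND d)) -> (NOT t) = F -> F = T
((t AND (NOT d)) -> ((NOT t) <-> t)) XOR ((NOT (t AND d)) -> (NOT t)) = T XOR T = F

F


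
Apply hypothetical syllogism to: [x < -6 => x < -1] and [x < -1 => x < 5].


Hypothetical syllogism: from (P → Q) and (Q → R), infer (P → R).
Chain the two implications through the shared middle term 'x < -1'.

x < -6 => x < 5


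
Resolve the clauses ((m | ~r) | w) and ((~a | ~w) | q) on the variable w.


The clauses contain complementary literals w and ~w.
Resolution eliminates this pair and disjoins the remaining literals (merging duplicates).

(((~r | m) | q) | ~a)


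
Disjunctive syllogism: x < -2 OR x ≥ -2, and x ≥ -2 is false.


Disjunctive syllogism: from (P ∨ Q) and ¬P, infer Q.
One disjunct, 'x ≥ -2', is ruled out; the other must hold.

x < -2


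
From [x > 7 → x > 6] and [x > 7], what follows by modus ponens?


Modus ponens: from (P → Q) and P, infer Q.
P = 'x > 7' is asserted, and P → Q holds, so Q follows.

x > 6.


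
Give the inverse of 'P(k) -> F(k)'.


The inverse of (P → Q) is (¬P → ¬Q). It is equivalent to the converse, not to the original.
Here P = 'P(k)' and Q = 'F(k)'.

If not (P(k)), then not (F(k)).


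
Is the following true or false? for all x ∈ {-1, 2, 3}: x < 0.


Evaluate the predicate on each element: -1:T, 2:F, 3:F.
Counterexample x = 2 fails the predicate.

F


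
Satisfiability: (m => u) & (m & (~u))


Check all 4 assignments over {m, u}:
m | u | φ
---------
False | False | False
True | False | False
False | True | False
True | True | False
No assignment makes the formula true.

Unsatisfiable.


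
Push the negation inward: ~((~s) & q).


De Morgan: the negation of a conjunction is the disjunction of the negations.
Distribute ~ across &, flipping it to |, and negate each literal.

s | (~q)


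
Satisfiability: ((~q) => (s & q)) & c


Search for a satisfying assignment over {c, q, s}.
Try c=True, q=True, s=False: the formula evaluates to True.
A satisfying assignment exists.

Satisfiable.


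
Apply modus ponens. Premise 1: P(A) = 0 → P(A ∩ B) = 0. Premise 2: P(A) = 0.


Modus ponens: from (P → Q) and P, infer Q.
P = 'P(A) = 0' is asserted, and P → Q holds, so Q follows.

P(A ∩ B) = 0.


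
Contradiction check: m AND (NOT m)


Truth table over {m}:
m | φ
-----
F | F
T | F
Every row is false.

Yes, it is a contradiction.


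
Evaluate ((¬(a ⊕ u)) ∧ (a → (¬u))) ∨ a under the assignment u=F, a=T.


Substitute u=F, a=T:
a ⊕ u = T ⊕ F = T
¬(a ⊕ u) = F
¬u = T
a → (¬u) = T → T = T
(¬(a ⊕ u)) ∧ (a → (¬u)) = F ∧ T = F
((¬(a ⊕ u)) ∧ (a → (¬u))) ∨ a = F ∨ T = T

T


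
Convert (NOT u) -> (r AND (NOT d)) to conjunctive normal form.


Step 1: Rewrite (¬u) → (r ∧ (¬d)) as ¬(¬u) ∨ (r ∧ (¬d)).
Step 2: Distribute ∨ over ∧.
Step 3: Eliminate any double negations (¬¬X = X).

(u OR r) AND (u OR (NOT d))


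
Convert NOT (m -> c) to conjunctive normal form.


Step 1: Rewrite m → c as ¬m ∨ c.
Step 2: Negate: ¬(¬m ∨ c) = m ∧ ¬c (De Morgan + double negation).

m AND (NOT c)


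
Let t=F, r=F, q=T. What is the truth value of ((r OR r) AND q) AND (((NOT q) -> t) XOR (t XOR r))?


Substitute t=F, r=F, q=T:
r OR r = F OR F = F
(r OR r) AND q = F AND T = F
NOT q = F
(NOT q) -> t = F -> F = T
t XOR r = F XOR F = F
((NOT q) -> t) XOR (t XOR r) = T XOR F = T
((r OR r) AND q) AND (((NOT q) -> t) XOR (t XOR r)) = F AND T = F

F


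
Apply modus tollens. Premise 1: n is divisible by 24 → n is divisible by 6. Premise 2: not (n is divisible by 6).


Modus tollens: from (P → Q) and ¬Q, infer ¬P.
Q = 'n is divisible by 6' is denied; since P → Q, P must also fail.

Not (n is divisible by 24).


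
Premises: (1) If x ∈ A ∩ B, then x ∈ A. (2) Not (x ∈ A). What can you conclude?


Modus tollens: from (P → Q) and ¬Q, infer ¬P.
Q = 'x ∈ A' is denied; since P → Q, P must also fail.

Not (x ∈ A ∩ B).


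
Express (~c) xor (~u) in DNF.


Step 1: (¬c) ⊕ (¬u) is true exactly when they disagree: ((¬c) ∧ ¬(¬u)) ∨ (¬(¬c) ∧ (¬u)).
Step 2: Eliminate any double negations (¬¬X = X).

((~c) & u) | (c & (~u))


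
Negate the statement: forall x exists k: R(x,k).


Negation flips each quantifier (∀↔∃) and negates the inner predicate.
¬(forall x exists k: φ) = exists x forall k: ¬φ.

exists x forall k: ~(R(x,k))


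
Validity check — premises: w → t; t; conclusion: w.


This is affirming the consequent (fallacy). There exist truth assignments where the premises are all true but the conclusion is false.

Invalid.


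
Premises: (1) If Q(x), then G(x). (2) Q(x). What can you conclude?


Modus ponens: from (P → Q) and P, infer Q.
P = 'Q(x)' is asserted, and P → Q holds, so Q follows.

G(x).


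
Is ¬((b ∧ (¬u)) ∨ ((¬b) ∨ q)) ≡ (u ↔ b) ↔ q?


Compare truth tables:
b | q | u | φ | ψ
-----------------
F | F | F | F | F
T | F | F | F | T
F | T | F | F | T
T | T | F | F | F
F | F | T | F | T
T | F | T | T | F
F | T | T | F | F
T | T | T | F | T
They differ at row 2 (b=T, q=F, u=F): φ=F but ψ=T.

No, they are not logically equivalent.


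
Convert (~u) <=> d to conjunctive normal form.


Step 1: Rewrite (¬u) ↔ d as ((¬u) → d) ∧ (d → (¬u)).
Step 2: Rewrite each implication as a disjunction.
Step 3: Eliminate any double negations (¬¬X = X).

(u | d) & ((~d) | (~u))


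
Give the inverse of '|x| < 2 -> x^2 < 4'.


The inverse of (P → Q) is (¬P → ¬Q). It is equivalent to the converse, not to the original.
Here P = '|x| < 2' and Q = 'x^2 < 4'.

If not (|x| < 2), then not (x^2 < 4).


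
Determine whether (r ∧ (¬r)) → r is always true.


Build the truth table over {r}:
r | φ
-----
F | T
T | T
Every row evaluates to true.

Yes, it is a tautology.


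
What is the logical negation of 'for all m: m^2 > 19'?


¬(for all x: φ) = there exists x: ¬φ, and ¬(there exists x: φ) = for all x: ¬φ.
Apply to the universal statement.

there exists m: NOT(m^2 > 19)


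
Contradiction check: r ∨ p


Truth table over {p, r}:
p | r | φ
---------
F | F | F
T | F | T
F | T | T
T | T | T
Satisfying assignment at row 2: p=T, r=F gives T.

No, it is not a contradiction.


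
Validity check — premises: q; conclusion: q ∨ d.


This matches the form of disjunction introduction: the conclusion follows in every model of the premises.

Valid.


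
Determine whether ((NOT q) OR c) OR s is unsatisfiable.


Truth table over {c, q, s}:
c | q | s | φ
-------------
F | F | F | T
T | F | F | T
F | T | F | F
T | T | F | T
F | F | T | T
T | F | T | T
F | T | T | T
T | T | T | T
Satisfying assignment at row 1: c=F, q=F, s=F gives T.

No, it is not a contradiction.


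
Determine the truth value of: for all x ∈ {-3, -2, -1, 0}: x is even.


Evaluate the predicate on each element: -3:F, -2:T, -1:F, 0:T.
Counterexample x = -3 fails the predicate.

F


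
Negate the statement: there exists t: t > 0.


¬(for all x: φ) = there exists x: ¬φ, and ¬(there exists x: φ) = for all x: ¬φ.
Apply to the existential statement.

for all t: NOT(t > 0)


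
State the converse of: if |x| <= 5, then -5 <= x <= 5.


The converse of (P → Q) is (Q → P). It is not in general equivalent to the original.
Here P = '|x| <= 5' and Q = '-5 <= x <= 5'.

If -5 <= x <= 5, then |x| <= 5.


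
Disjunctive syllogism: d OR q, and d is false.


Disjunctive syllogism: from (P ∨ Q) and ¬P, infer Q.
One disjunct, 'd', is ruled out; the other must hold.

q


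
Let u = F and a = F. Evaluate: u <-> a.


Biconditional is true when both operands have the same truth value.
Substitute: u=F, a=F.
F <-> F evaluates to T.

T


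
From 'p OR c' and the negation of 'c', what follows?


Disjunctive syllogism: from (P ∨ Q) and ¬P, infer Q.
One disjunct, 'c', is ruled out; the other must hold.

p


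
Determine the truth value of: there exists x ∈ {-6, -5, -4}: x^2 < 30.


Evaluate the predicate on each element: -6:F, -5:T, -4:T.
Witness x = -5 satisfies the predicate.

T


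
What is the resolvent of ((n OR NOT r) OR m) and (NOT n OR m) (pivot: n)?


The clauses contain complementary literals n and NOTn.
Resolution eliminates this pair and disjoins the remaining literals (merging duplicates).

(m OR NOT r)


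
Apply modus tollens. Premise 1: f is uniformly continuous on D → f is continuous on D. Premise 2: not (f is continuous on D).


Modus tollens: from (P → Q) and ¬Q, infer ¬P.
Q = 'f is continuous on D' is denied; since P → Q, P must also fail.

Not (f is uniformly continuous on D).


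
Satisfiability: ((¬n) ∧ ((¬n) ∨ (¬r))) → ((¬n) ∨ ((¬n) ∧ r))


Search for a satisfying assignment over {n, r}.
Try n=F, r=F: the formula evaluates to T.
A satisfying assignment exists.

Satisfiable.


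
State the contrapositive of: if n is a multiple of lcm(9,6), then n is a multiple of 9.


The contrapositive of (P → Q) is (¬Q → ¬P); it is logically equivalent to the original.
Here P = 'n is a multiple of lcm(9,6)' and Q = 'n is a multiple of 9'.

If not (n is a multiple of 9), then not (n is a multiple of lcm(9,6)).


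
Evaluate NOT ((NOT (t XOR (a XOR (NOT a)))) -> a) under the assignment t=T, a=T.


Substitute t=T, a=T:
NOT a = F
a XOR (NOT a) = T XOR F = T
t XOR (a XOR (NOT a)) = T XOR T = F
NOT (t XOR (a XOR (NOT a))) = T
(NOT (t XOR (a XOR (NOT a)))) -> a = T -> T = T
NOT ((NOT (t XOR (a XOR (NOT a)))) -> a) = F

F


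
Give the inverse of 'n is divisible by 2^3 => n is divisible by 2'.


The inverse of (P → Q) is (¬P → ¬Q). It is equivalent to the converse, not to the original.
Here P = 'n is divisible by 2^3' and Q = 'n is divisible by 2'.

If not (n is divisible by 2^3), then not (n is divisible by 2).


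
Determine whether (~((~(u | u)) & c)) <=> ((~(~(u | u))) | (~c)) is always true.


Build the truth table over {c, u}:
c | u | φ
---------
False | False | True
True | False | True
False | True | True
True | True | True
Every row evaluates to true.

Yes, it is a tautology.


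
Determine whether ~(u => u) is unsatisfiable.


Truth table over {u}:
u | φ
-----
False | False
True | False
Every row is false.

Yes, it is a contradiction.


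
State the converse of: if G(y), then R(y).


The converse of (P → Q) is (Q → P). It is not in general equivalent to the original.
Here P = 'G(y)' and Q = 'R(y)'.

If R(y), then G(y).


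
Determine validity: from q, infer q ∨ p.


This matches the form of disjunction introduction: the conclusion follows in every model of the premises.

Valid.


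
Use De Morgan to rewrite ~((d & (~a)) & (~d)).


De Morgan: the negation of a conjunction is the disjunction of the negations.
Distribute ~ across &, flipping it to |, and negate each literal.

((~d) | a) | d


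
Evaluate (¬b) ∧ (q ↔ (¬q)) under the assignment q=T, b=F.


Substitute q=T, b=F:
¬b = T
¬q = F
q ↔ (¬q) = T ↔ F = F
(¬b) ∧ (q ↔ (¬q)) = T ∧ F = F

F


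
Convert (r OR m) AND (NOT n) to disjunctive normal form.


Step 1: Distribute ∧ over ∨: (r ∨ m) ∧ (¬n) = (r ∧ (¬n)) ∨ (m ∧ (¬n)).

(r AND (NOT n)) OR (m AND (NOT n))


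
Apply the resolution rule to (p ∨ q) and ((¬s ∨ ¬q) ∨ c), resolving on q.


The clauses contain complementary literals q and ¬q.
Resolution eliminates this pair and disjoins the remaining literals (merging duplicates).

((p ∨ c) ∨ ¬s)


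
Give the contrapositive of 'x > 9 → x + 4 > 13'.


The contrapositive of (P → Q) is (¬Q → ¬P); it is logically equivalent to the original.
Here P = 'x > 9' and Q = 'x + 4 > 13'.

If not (x + 4 > 13), then not (x > 9).


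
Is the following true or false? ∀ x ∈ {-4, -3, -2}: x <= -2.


Evaluate the predicate on each element: -4:T, -3:T, -2:T.
Every element satisfies the predicate.

T


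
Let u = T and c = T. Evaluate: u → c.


Implication is false only when antecedent is true and consequent is false.
Substitute: u=T, c=T.
T → T evaluates to T.

T


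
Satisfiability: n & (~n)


Check all 2 assignments over {n}:
n | φ
-----
False | False
True | False
No assignment makes the formula true.

Unsatisfiable.


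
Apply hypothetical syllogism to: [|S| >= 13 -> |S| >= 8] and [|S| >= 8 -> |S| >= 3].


Hypothetical syllogism: from (P → Q) and (Q → R), infer (P → R).
Chain the two implications through the shared middle term '|S| >= 8'.

|S| >= 13 -> |S| >= 3


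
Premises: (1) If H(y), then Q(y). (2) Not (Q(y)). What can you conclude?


Modus tollens: from (P → Q) and ¬Q, infer ¬P.
Q = 'Q(y)' is denied; since P → Q, P must also fail.

Not (H(y)).


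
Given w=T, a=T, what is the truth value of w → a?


Implication is false only when antecedent is true and consequent is false.
Substitute: w=T, a=T.
T → T evaluates to T.

T


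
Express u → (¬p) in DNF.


Step 1: Rewrite u → (¬p) as ¬u ∨ (¬p).

(¬u) ∨ (¬p)


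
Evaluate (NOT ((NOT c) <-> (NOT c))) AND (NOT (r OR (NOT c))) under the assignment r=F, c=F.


Substitute r=F, c=F:
NOT c = T
NOT c = T
(NOT c) <-> (NOT c) = T <-> T = T
NOT ((NOT c) <-> (NOT c)) = F
NOT c = T
r OR (NOT c) = F OR T = T
NOT (r OR (NOT c)) = F
(NOT ((NOT c) <-> (NOT c))) AND (NOT (r OR (NOT c))) = F AND F = F

F


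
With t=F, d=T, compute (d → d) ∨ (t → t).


Substitute t=F, d=T:
d → d = T → T = T
t → t = F → F = T
(d → d) ∨ (t → t) = T ∨ T = T

T


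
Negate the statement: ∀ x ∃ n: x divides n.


Negation flips each quantifier (∀↔∃) and negates the inner predicate.
¬(∀ x ∃ n: φ) = ∃ x ∀ n: ¬φ.

∃ x ∀ n: ¬(x divides n)


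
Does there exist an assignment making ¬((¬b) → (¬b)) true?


Check all 2 assignments over {b}:
b | φ
-----
F | F
T | F
No assignment makes the formula true.

Unsatisfiable.


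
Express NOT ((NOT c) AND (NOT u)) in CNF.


Step 1: Apply De Morgan: ¬((¬c) ∧ (¬u)) = ¬(¬c) ∨ ¬(¬u).
Step 2: Eliminate any double negations (¬¬X = X).

c OR u


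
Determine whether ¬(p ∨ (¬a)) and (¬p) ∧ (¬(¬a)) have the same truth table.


Compare truth tables:
a | p | φ | ψ
-------------
F | F | F | F
T | F | T | T
F | T | F | F
T | T | F | F
The columns φ and ψ agree on every row.

Yes, they are logically equivalent.


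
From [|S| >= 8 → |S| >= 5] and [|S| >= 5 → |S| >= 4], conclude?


Hypothetical syllogism: from (P → Q) and (Q → R), infer (P → R).
Chain the two implications through the shared middle term '|S| >= 5'.

|S| >= 8 → |S| >= 4


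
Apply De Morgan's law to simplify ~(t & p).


De Morgan: the negation of a conjunction is the disjunction of the negations.
Distribute ~ across &, flipping it to |, and negate each literal.

(~t) | (~p)


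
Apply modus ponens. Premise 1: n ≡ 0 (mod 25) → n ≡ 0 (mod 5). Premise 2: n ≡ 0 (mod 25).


Modus ponens: from (P → Q) and P, infer Q.
P = 'n ≡ 0 (mod 25)' is asserted, and P → Q holds, so Q follows.

n ≡ 0 (mod 5).


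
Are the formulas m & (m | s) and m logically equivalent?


Compare truth tables:
m | s | φ | ψ
-------------
False | False | False | False
True | False | True | True
False | True | False | False
True | True | True | True
The columns φ and ψ agree on every row.

Yes, they are logically equivalent.


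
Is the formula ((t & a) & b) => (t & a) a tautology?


Build the truth table over {a, b, t}:
a | b | t | φ
-------------
False | False | False | True
True | False | False | True
False | True | False | True
True | True | False | True
False | False | True | True
True | False | True | True
False | True | True | True
True | True | True | True
Every row evaluates to true.

Yes, it is a tautology.


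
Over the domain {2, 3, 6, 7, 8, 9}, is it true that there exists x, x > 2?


Evaluate the predicate on each element: 2:F, 3:T, 6:T, 7:T, 8:T, 9:T.
Witness x = 3 satisfies the predicate.

T


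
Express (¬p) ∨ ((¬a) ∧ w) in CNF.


Step 1: Distribute ∨ over ∧: (¬p) ∨ ((¬a) ∧ w) = ((¬p) ∨ (¬a)) ∧ ((¬p) ∨ w).

((¬p) ∨ (¬a)) ∧ ((¬p) ∨ w)


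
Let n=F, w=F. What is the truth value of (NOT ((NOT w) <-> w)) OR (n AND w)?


Substitute n=F, w=F:
NOT w = T
(NOT w) <-> w = T <-> F = F
NOT ((NOT w) <-> w) = T
n AND w = F AND F = F
(NOT ((NOT w) <-> w)) OR (n AND w) = T OR F = T

T


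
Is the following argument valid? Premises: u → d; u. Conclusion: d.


This matches the form of modus ponens: the conclusion follows in every model of the premises.

Valid.


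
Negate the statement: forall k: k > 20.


¬(forall x: φ) = exists x: ¬φ, and ¬(exists x: φ) = forall x: ¬φ.
Apply to the universal statement.

exists k: ~(k > 20)


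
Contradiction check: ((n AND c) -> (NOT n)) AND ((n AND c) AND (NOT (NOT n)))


Truth table over {c, n}:
c | n | φ
---------
F | F | F
T | F | F
F | T | F
T | T | F
Every row is false.

Yes, it is a contradiction.


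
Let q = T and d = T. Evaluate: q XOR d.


Exclusive or is true when exactly one operand is true.
Substitute: q=T, d=T.
T XOR T evaluates to F.

F


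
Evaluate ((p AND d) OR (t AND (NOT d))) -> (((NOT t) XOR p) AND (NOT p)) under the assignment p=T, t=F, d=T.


Substitute p=T, t=F, d=T:
p AND d = T AND T = T
NOT d = F
t AND (NOT d) = F AND F = F
(p AND d) OR (t AND (NOT d)) = T OR F = T
NOT t = T
(NOT t) XOR p = T XOR T = F
NOT p = F
((NOT t) XOR p) AND (NOT p) = F AND F = F
((p AND d) OR (t AND (NOT d))) -> (((NOT t) XOR p) AND (NOT p)) = T -> F = F

F
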